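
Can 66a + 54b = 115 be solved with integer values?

Step 1: Compute gcd(66, 54).
gcd(66, 54) = 6

Step 2: Check divisibility.
Does 6 divide 115? 115 = 6 x 19 + 1, so no.

By the theorem on linear Diophantine equations, 66a + 54b = 115 has integer solutions if and only if gcd(66, 54) divides 115. Since 6 does not divide 115, no solutions exist.

No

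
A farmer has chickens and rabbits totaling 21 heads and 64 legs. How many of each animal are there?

Let c = chickens, r = rabbits.
Heads: c + r = 21
Legs: 2c + 4r = 64
From the first equation, c = 21 - r. Substitute:
2(21 - r) + 4r = 64
42 + 2r = 64
r = (64 - 42)/2 = 11
c = 21 - 11 = 10

Chickens: 10, Rabbits: 11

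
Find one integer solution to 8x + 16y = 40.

Step 1: Check solvability.
gcd(8, 16) = 8
Since 8 divides 40, solutions exist.

Step 2: Apply extended Euclidean algorithm to find gcd.
We find integers such that 8*x0 + 16*y0 = 8

Step 3: Scale the particular solution.
Multiply by 40/8 = 5:
x = 5, y = 0

Step 4: Verify.
8*(5) + 16*(0) = 40 = 40 ✓

x = 5, y = 0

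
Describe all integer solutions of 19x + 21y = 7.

Step 1: Compute gcd(19, 21) = 1.
Since 1 divides 7, solutions exist.

Step 2: Find a particular solution using extended Euclidean algorithm.
We get x₀ = 70, y₀ = -63.
Check: 19*70 + 21*-63 = 7 = 7 ✓

Step 3: Write the general solution.
x = 70 + (21/1)t = 70 + 21t
y = -63 - (19/1)t = -63 - 19t
for any integer t.

x = 70 + 21t, y = -63 - 19t for integer t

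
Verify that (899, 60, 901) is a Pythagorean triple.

Compute a² + b² = 899² + 60² = 808201 + 3600 = 811801
Compute c² = 901² = 811801
Since 811801 = 811801, confirmed.

Yes, it is a Pythagorean triple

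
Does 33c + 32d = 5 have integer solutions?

Step 1: Compute gcd(33, 32).
gcd(33, 32) = 1

Step 2: Check divisibility.
Does 1 divide 5? 5 = 1 x 5, so yes.

By the theorem on linear Diophantine equations, 33c + 32d = 5 has integer solutions if and only if gcd(33, 32) divides 5. Since 1 | 5, solutions exist.

Yes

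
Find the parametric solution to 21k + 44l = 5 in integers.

Step 1: Compute gcd(21, 44) = 1.
Since 1 divides 5, solutions exist.

Step 2: Find a particular solution using extended Euclidean algorithm.
We get k₀ = 105, l₀ = -50.
Check: 21*105 + 44*-50 = 5 = 5 ✓

Step 3: Write the general solution.
k = 105 + (44/1)t = 105 + 44t
l = -50 - (21/1)t = -50 - 21t
for any integer t.

k = 105 + 44t, l = -50 - 21t for integer t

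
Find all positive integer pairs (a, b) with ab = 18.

The positive divisors of 18 are: 1, 2, 3, 6, 9, 18.
Each divisor d gives the pair (d, 18/d):
(1, 18), (2, 9), (3, 6), (6, 3), (9, 2), (18, 1)

(1, 18), (2, 9), (3, 6), (6, 3), (9, 2), (18, 1)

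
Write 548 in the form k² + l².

We need to find integers k, l > 0 such that k² + l² = 548.
Trying k = 8: l² = 548 - 8² = 548 - 64 = 484
l = 22
Check: 8² + 22² = 64 + 484 = 548 ✓

548 = 8² + 22²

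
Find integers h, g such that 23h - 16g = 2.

Step 1: Check solvability.
gcd(23, 16) = 1
Since 1 divides 2, solutions exist.

Step 2: Apply extended Euclidean algorithm to find gcd.
We find integers such that 23*x0 + 16*y0 = 1

Step 3: Scale the particular solution.
Multiply by 2/1 = 2:
h = 14, g = 20

Step 4: Verify.
23*(14) - 16*(20) = 2 = 2 ✓

h = 14, g = 20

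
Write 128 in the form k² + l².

We need to find integers k, l > 0 such that k² + l² = 128.
Trying k = 8: l² = 128 - 8² = 128 - 64 = 64
l = 8
Check: 8² + 8² = 64 + 64 = 128 ✓

128 = 8² + 8²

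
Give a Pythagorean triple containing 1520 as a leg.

We need the other leg and hypotenuse such that 1520² + x² = c².
Take x = 1485, c = 2125: 1520² + 1485² = 2310400 + 2205225 = 4515625 = 2125² ✓
Triple: (1485, 1520, 2125)

(1485, 1520, 2125)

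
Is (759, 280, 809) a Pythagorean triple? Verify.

Compute a² + b² = 759² + 280² = 576081 + 78400 = 654481
Compute c² = 809² = 654481
Since 654481 = 654481, confirmed.

Yes, it is a Pythagorean triple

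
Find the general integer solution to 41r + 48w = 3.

Step 1: Compute gcd(41, 48) = 1.
Since 1 divides 3, solutions exist.

Step 2: Find a particular solution using extended Euclidean algorithm.
We get r₀ = -21, w₀ = 18.
Check: 41*-21 + 48*18 = 3 = 3 ✓

Step 3: Write the general solution.
r = -21 + (48/1)t = -21 + 48t
w = 18 - (41/1)t = 18 - 41t
for any integer t.

r = -21 + 48t, w = 18 - 41t for integer t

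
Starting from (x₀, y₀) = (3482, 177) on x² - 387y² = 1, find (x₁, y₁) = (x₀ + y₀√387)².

Solutions to x² - Dy² = 1 are generated by powers of (x₀ + y₀√D).
The next solution satisfies x₁ + y₁√387 = (x₀ + y₀√387)², giving:
x₁ = x₀² + 387y₀² = 3482² + 387·177² = 12124324 + 12124323 = 24248647
y₁ = 2x₀y₀ = 2·3482·177 = 1232628

Verify: 24248647² - 387·1232628² = 587996881330609 - 587996881330608 = 1 ✓

x = 24248647, y = 1232628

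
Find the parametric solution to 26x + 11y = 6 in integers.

Step 1: Compute gcd(26, 11) = 1.
Since 1 divides 6, solutions exist.

Step 2: Find a particular solution using extended Euclidean algorithm.
We get x₀ = 18, y₀ = -42.
Check: 26*18 + 11*-42 = 6 = 6 ✓

Step 3: Write the general solution.
x = 18 + (11/1)t = 18 + 11t
y = -42 - (26/1)t = -42 - 26t
for any integer t.

x = 18 + 11t, y = -42 - 26t for integer t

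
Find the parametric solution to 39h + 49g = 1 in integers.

Step 1: Compute gcd(39, 49) = 1.
Since 1 divides 1, solutions exist.

Step 2: Find a particular solution using extended Euclidean algorithm.
We get h₀ = -5, g₀ = 4.
Check: 39*-5 + 49*4 = 1 = 1 ✓

Step 3: Write the general solution.
h = -5 + (49/1)t = -5 + 49t
g = 4 - (39/1)t = 4 - 39t
for any integer t.

h = -5 + 49t, g = 4 - 39t for integer t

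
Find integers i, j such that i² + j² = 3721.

We need to find integers i, j > 0 such that i² + j² = 3721.
Trying i = 11: j² = 3721 - 11² = 3721 - 121 = 3600
j = 60
Check: 11² + 60² = 121 + 3600 = 3721 ✓

3721 = 11² + 60²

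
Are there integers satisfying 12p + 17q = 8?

Step 1: Compute gcd(12, 17).
gcd(12, 17) = 1

Step 2: Check divisibility.
Does 1 divide 8? 8 = 1 x 8, so yes.

By the theorem on linear Diophantine equations, 12p + 17q = 8 has integer solutions if and only if gcd(12, 17) divides 8. Since 1 | 8, solutions exist.

Yes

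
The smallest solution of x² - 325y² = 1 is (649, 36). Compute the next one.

Solutions to x² - Dy² = 1 are generated by powers of (x₀ + y₀√D).
The next solution satisfies x₁ + y₁√325 = (x₀ + y₀√325)², giving:
x₁ = x₀² + 325y₀² = 649² + 325·36² = 421201 + 421200 = 842401
y₁ = 2x₀y₀ = 2·649·36 = 46728

Verify: 842401² - 325·46728² = 709639444801 - 709639444800 = 1 ✓

x = 842401, y = 46728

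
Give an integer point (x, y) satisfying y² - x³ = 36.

Try small integer x values and check whether x³ + 36 is a perfect square.
x = 4: x³ + 36 = 4³ + 36 = 64 + 36 = 100
Is 100 a perfect square? 10² = 100 ✓
So (x, y) = (4, -10) is a solution.

x = 4, y = -10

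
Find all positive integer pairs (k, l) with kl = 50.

The positive divisors of 50 are: 1, 2, 5, 10, 25, 50.
Each divisor d gives the pair (d, 50/d):
(1, 50), (2, 25), (5, 10), (10, 5), (25, 2), (50, 1)

(1, 50), (2, 25), (5, 10), (10, 5), (25, 2), (50, 1)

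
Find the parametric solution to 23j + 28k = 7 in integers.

Step 1: Compute gcd(23, 28) = 1.
Since 1 divides 7, solutions exist.

Step 2: Find a particular solution using extended Euclidean algorithm.
We get j₀ = 77, k₀ = -63.
Check: 23*77 + 28*-63 = 7 = 7 ✓

Step 3: Write the general solution.
j = 77 + (28/1)t = 77 + 28t
k = -63 - (23/1)t = -63 - 23t
for any integer t.

j = 77 + 28t, k = -63 - 23t for integer t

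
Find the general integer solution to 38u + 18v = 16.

Step 1: Compute gcd(38, 18) = 2.
Since 2 divides 16, solutions exist.

Step 2: Find a particular solution using extended Euclidean algorithm.
We get u₀ = 8, v₀ = -16.
Check: 38*8 + 18*-16 = 16 = 16 ✓

Step 3: Write the general solution.
u = 8 + (18/2)t = 8 + 9t
v = -16 - (38/2)t = -16 - 19t
for any integer t.

u = 8 + 9t, v = -16 - 19t for integer t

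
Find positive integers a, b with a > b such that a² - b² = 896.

Factor: a² - b² = (a+b)(a-b) = 896.
We need two factors of 896 with the same parity.
Use a+b = 448 and a-b = 2 (product 448·2 = 896).
Adding: 2a = 450, so a = 225.
Subtracting: 2b = 446, so b = 223.
Check: 225² - 223² = 50625 - 49729 = 896 ✓

a = 225, b = 223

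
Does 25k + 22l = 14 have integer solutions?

Step 1: Compute gcd(25, 22).
gcd(25, 22) = 1

Step 2: Check divisibility.
Does 1 divide 14? 14 = 1 x 14, so yes.

By the theorem on linear Diophantine equations, 25k + 22l = 14 has integer solutions if and only if gcd(25, 22) divides 14. Since 1 | 14, solutions exist.

Yes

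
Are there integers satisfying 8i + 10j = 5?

Step 1: Compute gcd(8, 10).
gcd(8, 10) = 2

Step 2: Check divisibility.
Does 2 divide 5? 5 = 2 x 2 + 1, so no.

By the theorem on linear Diophantine equations, 8i + 10j = 5 has integer solutions if and only if gcd(8, 10) divides 5. Since 2 does not divide 5, no solutions exist.

No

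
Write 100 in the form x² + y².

We need to find integers x, y > 0 such that x² + y² = 100.
Trying x = 6: y² = 100 - 6² = 100 - 36 = 64
y = 8
Check: 6² + 8² = 36 + 64 = 100 ✓

100 = 6² + 8²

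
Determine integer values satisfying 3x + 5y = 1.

Step 1: Check solvability.
gcd(3, 5) = 1
Since 1 divides 1, solutions exist.

Step 2: Apply extended Euclidean algorithm to find gcd.
We find integers such that 3*x0 + 5*y0 = 1

Step 3: Scale the particular solution.
Multiply by 1/1 = 1:
x = 2, y = -1

Step 4: Verify.
3*(2) + 5*(-1) = 1 = 1 ✓

x = 2, y = -1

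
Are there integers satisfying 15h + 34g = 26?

Step 1: Compute gcd(15, 34).
gcd(15, 34) = 1

Step 2: Check divisibility.
Does 1 divide 26? 26 = 1 x 26, so yes.

By the theorem on linear Diophantine equations, 15h + 34g = 26 has integer solutions if and only if gcd(15, 34) divides 26. Since 1 | 26, solutions exist.

Yes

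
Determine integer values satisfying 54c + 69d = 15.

Step 1: Check solvability.
gcd(54, 69) = 3
Since 3 divides 15, solutions exist.

Step 2: Apply extended Euclidean algorithm to find gcd.
We find integers such that 54*x0 + 69*y0 = 3

Step 3: Scale the particular solution.
Multiply by 15/3 = 5:
c = 45, d = -35

Step 4: Verify.
54*(45) + 69*(-35) = 15 = 15 ✓

c = 45, d = -35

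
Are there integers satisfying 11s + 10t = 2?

Step 1: Compute gcd(11, 10).
gcd(11, 10) = 1

Step 2: Check divisibility.
Does 1 divide 2? 2 = 1 x 2, so yes.

By the theorem on linear Diophantine equations, 11s + 10t = 2 has integer solutions if and only if gcd(11, 10) divides 2. Since 1 | 2, solutions exist.

Yes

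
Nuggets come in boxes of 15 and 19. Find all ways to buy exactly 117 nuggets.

We need non-negative integers (x, y) with 15x + 19y = 117.
For each x in 0..7, check if 117 - 15x is a non-negative multiple of 19.
x = 4: 19y = 57, y = 3 ✓

(4 boxes of 15, 3 boxes of 19)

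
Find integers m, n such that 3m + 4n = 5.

Step 1: Check solvability.
gcd(3, 4) = 1
Since 1 divides 5, solutions exist.

Step 2: Apply extended Euclidean algorithm to find gcd.
We find integers such that 3*x0 + 4*y0 = 1

Step 3: Scale the particular solution.
Multiply by 5/1 = 5:
m = -5, n = 5

Step 4: Verify.
3*(-5) + 4*(5) = 5 = 5 ✓

m = -5, n = 5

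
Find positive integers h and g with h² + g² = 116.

We need to find integers h, g > 0 such that h² + g² = 116.
Trying h = 4: g² = 116 - 4² = 116 - 16 = 100
g = 10
Check: 4² + 10² = 16 + 100 = 116 ✓

116 = 4² + 10²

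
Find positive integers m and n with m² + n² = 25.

We need to find integers m, n > 0 such that m² + n² = 25.
Trying m = 3: n² = 25 - 3² = 25 - 9 = 16
n = 4
Check: 3² + 4² = 9 + 16 = 25 ✓

25 = 3² + 4²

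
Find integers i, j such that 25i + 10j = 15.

Step 1: Check solvability.
gcd(25, 10) = 5
Since 5 divides 15, solutions exist.

Step 2: Apply extended Euclidean algorithm to find gcd.
We find integers such that 25*x0 + 10*y0 = 5

Step 3: Scale the particular solution.
Multiply by 15/5 = 3:
i = 3, j = -6

Step 4: Verify.
25*(3) + 10*(-6) = 15 = 15 ✓

i = 3, j = -6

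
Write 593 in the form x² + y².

We need to find integers x, y > 0 such that x² + y² = 593.
Trying x = 8: y² = 593 - 8² = 593 - 64 = 529
y = 23
Check: 8² + 23² = 64 + 529 = 593 ✓

593 = 8² + 23²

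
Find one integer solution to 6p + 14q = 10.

Step 1: Check solvability.
gcd(6, 14) = 2
Since 2 divides 10, solutions exist.

Step 2: Apply extended Euclidean algorithm to find gcd.
We find integers such that 6*x0 + 14*y0 = 2

Step 3: Scale the particular solution.
Multiply by 10/2 = 5:
p = -10, q = 5

Step 4: Verify.
6*(-10) + 14*(5) = 10 = 10 ✓

p = -10, q = 5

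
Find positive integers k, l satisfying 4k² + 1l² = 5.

Try small values of k and check whether (5 - 4k²)/1 is a perfect square.
k = 1: 4·1² = 4, so 1l² = 5 - 4 = 1, giving l² = 1, l = 1.
Check: 4·1² + 1·1² = 4 + 1 = 5 ✓

k = 1, l = 1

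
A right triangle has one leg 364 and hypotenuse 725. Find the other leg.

a² = c² - b² = 525625 - 132496 = 393129
a = 627

627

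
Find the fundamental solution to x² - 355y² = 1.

We seek the smallest positive integers (x, y) with x² - 355y² = 1, i.e., x² = 355y² + 1.
Try successive y values:
y = 1: x² = 355·1² + 1 = 356, not a perfect square
y = 2: x² = 355·2² + 1 = 1421, not a perfect square
y = 3: x² = 355·3² + 1 = 3196, not a perfect square
... continuing the search (or via continued fractions) ...
y = 50676: x² = 355·50676² + 1 = 911660226481, x = 954809 ✓

Verify: 954809² - 355·50676² = 911660226481 - 911660226480 = 1 ✓

x = 954809, y = 50676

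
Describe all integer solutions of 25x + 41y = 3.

Step 1: Compute gcd(25, 41) = 1.
Since 1 divides 3, solutions exist.

Step 2: Find a particular solution using extended Euclidean algorithm.
We get x₀ = -54, y₀ = 33.
Check: 25*-54 + 41*33 = 3 = 3 ✓

Step 3: Write the general solution.
x = -54 + (41/1)t = -54 + 41t
y = 33 - (25/1)t = 33 - 25t
for any integer t.

x = -54 + 41t, y = 33 - 25t for integer t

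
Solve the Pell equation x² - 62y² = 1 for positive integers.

We seek the smallest positive integers (x, y) with x² - 62y² = 1, i.e., x² = 62y² + 1.
Try successive y values:
y = 1: x² = 62·1² + 1 = 63, not a perfect square
y = 2: x² = 62·2² + 1 = 249, not a perfect square
y = 3: x² = 62·3² + 1 = 559, not a perfect square
... continuing the search (or via continued fractions) ...
y = 8: x² = 62·8² + 1 = 3969, x = 63 ✓

Verify: 63² - 62·8² = 3969 - 3968 = 1 ✓

x = 63, y = 8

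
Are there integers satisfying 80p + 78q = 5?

Step 1: Compute gcd(80, 78).
gcd(80, 78) = 2

Step 2: Check divisibility.
Does 2 divide 5? 5 = 2 x 2 + 1, so no.

By the theorem on linear Diophantine equations, 80p + 78q = 5 has integer solutions if and only if gcd(80, 78) divides 5. Since 2 does not divide 5, no solutions exist.

No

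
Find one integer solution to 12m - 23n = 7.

Step 1: Check solvability.
gcd(12, 23) = 1
Since 1 divides 7, solutions exist.

Step 2: Apply extended Euclidean algorithm to find gcd.
We find integers such that 12*x0 + 23*y0 = 1

Step 3: Scale the particular solution.
Multiply by 7/1 = 7:
m = 14, n = 7

Step 4: Verify.
12*(14) - 23*(7) = 7 = 7 ✓

m = 14, n = 7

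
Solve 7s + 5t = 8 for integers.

Step 1: Check solvability.
gcd(7, 5) = 1
Since 1 divides 8, solutions exist.

Step 2: Apply extended Euclidean algorithm to find gcd.
We find integers such that 7*x0 + 5*y0 = 1

Step 3: Scale the particular solution.
Multiply by 8/1 = 8:
s = -16, t = 24

Step 4: Verify.
7*(-16) + 5*(24) = 8 = 8 ✓

s = -16, t = 24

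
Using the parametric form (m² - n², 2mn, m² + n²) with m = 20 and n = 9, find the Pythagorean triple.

a = m² - n² = 20² - 9² = 400 - 81 = 319
b = 2mn = 2·20·9 = 360
c = m² + n² = 400 + 81 = 481
Verify: 319² + 360² = 101761 + 129600 = 231361 = 481² ✓

(319, 360, 481)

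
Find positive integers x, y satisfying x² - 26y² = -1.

We need x² = 26y² - 1. Try successive y:
y = 1: x² = 26·1² - 1 = 25 = 5² ✓
Check: 5² - 26·1² = 25 - 26 = -1 ✓

x = 5, y = 1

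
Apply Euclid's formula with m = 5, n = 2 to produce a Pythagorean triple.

a = m² - n² = 5² - 2² = 25 - 4 = 21
b = 2mn = 2·5·2 = 20
c = m² + n² = 25 + 4 = 29
Verify: 21² + 20² = 441 + 400 = 841 = 29² ✓

(21, 20, 29)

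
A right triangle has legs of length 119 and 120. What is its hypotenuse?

c² = a² + b² = 119² + 120² = 14161 + 14400 = 28561
c = 169

169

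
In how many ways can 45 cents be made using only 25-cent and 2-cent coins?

We need non-negative integers (x, y) with 25x + 2y = 45.
For each x from 0 to 1, check if (45 - 25x) is a non-negative multiple of 2.
Solutions (x, y): (1,10)
Count: 1

1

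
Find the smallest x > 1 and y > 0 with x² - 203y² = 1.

We seek the smallest positive integers (x, y) with x² - 203y² = 1, i.e., x² = 203y² + 1.
Try successive y values:
y = 1: x² = 203·1² + 1 = 204, not a perfect square
y = 2: x² = 203·2² + 1 = 813, not a perfect square
y = 3: x² = 203·3² + 1 = 1828, not a perfect square
... continuing the search (or via continued fractions) ...
y = 4: x² = 203·4² + 1 = 3249, x = 57 ✓

Verify: 57² - 203·4² = 3249 - 3248 = 1 ✓

x = 57, y = 4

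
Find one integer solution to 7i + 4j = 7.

Step 1: Check solvability.
gcd(7, 4) = 1
Since 1 divides 7, solutions exist.

Step 2: Apply extended Euclidean algorithm to find gcd.
We find integers such that 7*x0 + 4*y0 = 1

Step 3: Scale the particular solution.
Multiply by 7/1 = 7:
i = -7, j = 14

Step 4: Verify.
7*(-7) + 4*(14) = 7 = 7 ✓

i = -7, j = 14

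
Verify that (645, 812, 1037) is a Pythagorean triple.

Compute a² + b² = 645² + 812² = 416025 + 659344 = 1075369
Compute c² = 1037² = 1075369
Since 1075369 = 1075369, confirmed.

Yes, it is a Pythagorean triple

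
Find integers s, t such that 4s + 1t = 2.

Step 1: Check solvability.
gcd(4, 1) = 1
Since 1 divides 2, solutions exist.

Step 2: Apply extended Euclidean algorithm to find gcd.
We find integers such that 4*x0 + 1*y0 = 1

Step 3: Scale the particular solution.
Multiply by 2/1 = 2:
s = 0, t = 2

Step 4: Verify.
4*(0) + 1*(2) = 2 = 2 ✓

s = 0, t = 2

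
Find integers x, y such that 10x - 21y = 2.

Step 1: Check solvability.
gcd(10, 21) = 1
Since 1 divides 2, solutions exist.

Step 2: Apply extended Euclidean algorithm to find gcd.
We find integers such that 10*x0 + 21*y0 = 1

Step 3: Scale the particular solution.
Multiply by 2/1 = 2:
x = -4, y = -2

Step 4: Verify.
10*(-4) - 21*(-2) = 2 = 2 ✓

x = -4, y = -2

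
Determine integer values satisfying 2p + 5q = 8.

Step 1: Check solvability.
gcd(2, 5) = 1
Since 1 divides 8, solutions exist.

Step 2: Apply extended Euclidean algorithm to find gcd.
We find integers such that 2*x0 + 5*y0 = 1

Step 3: Scale the particular solution.
Multiply by 8/1 = 8:
p = -16, q = 8

Step 4: Verify.
2*(-16) + 5*(8) = 8 = 8 ✓

p = -16, q = 8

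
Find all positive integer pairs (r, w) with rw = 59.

The positive divisors of 59 are: 1, 59.
Each divisor d gives the pair (d, 59/d):
(1, 59), (59, 1)

(1, 59), (59, 1)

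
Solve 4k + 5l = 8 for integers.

Step 1: Check solvability.
gcd(4, 5) = 1
Since 1 divides 8, solutions exist.

Step 2: Apply extended Euclidean algorithm to find gcd.
We find integers such that 4*x0 + 5*y0 = 1

Step 3: Scale the particular solution.
Multiply by 8/1 = 8:
k = -8, l = 8

Step 4: Verify.
4*(-8) + 5*(8) = 8 = 8 ✓

k = -8, l = 8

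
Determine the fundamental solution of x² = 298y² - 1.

We need x² = 298y² - 1. Try successive y:
y = 1: x² = 298·1² - 1 = 297, not a perfect square
y = 2: x² = 298·2² - 1 = 1191, not a perfect square
y = 3: x² = 298·3² - 1 = 2681, not a perfect square
...
y = 23725: x² = 298·23725² - 1 = 167736936249 = 409557² ✓
Check: 409557² - 298·23725² = 167736936249 - 167736936250 = -1 ✓

x = 409557, y = 23725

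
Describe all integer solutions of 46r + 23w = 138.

Step 1: Compute gcd(46, 23) = 23.
Since 23 divides 138, solutions exist.

Step 2: Find a particular solution using extended Euclidean algorithm.
We get r₀ = 0, w₀ = 6.
Check: 46*0 + 23*6 = 138 = 138 ✓

Step 3: Write the general solution.
r = 0 + (23/23)t = 0 + 1t
w = 6 - (46/23)t = 6 - 2t
for any integer t.

r = 0 + 1t, w = 6 - 2t for integer t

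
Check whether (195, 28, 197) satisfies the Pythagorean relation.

Compute a² + b²:
195² + 28² = 38025 + 784 = 38809
Compute c²:
197² = 38809
Since 38809 = 38809, it is a Pythagorean triple.

Yes, it is a Pythagorean triple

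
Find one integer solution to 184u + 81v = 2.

Step 1: Check solvability.
gcd(184, 81) = 1
Since 1 divides 2, solutions exist.

Step 2: Apply extended Euclidean algorithm to find gcd.
We find integers such that 184*x0 + 81*y0 = 1

Step 3: Scale the particular solution.
Multiply by 2/1 = 2:
u = -22, v = 50

Step 4: Verify.
184*(-22) + 81*(50) = 2 = 2 ✓

u = -22, v = 50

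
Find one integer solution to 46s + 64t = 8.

Step 1: Check solvability.
gcd(46, 64) = 2
Since 2 divides 8, solutions exist.

Step 2: Apply extended Euclidean algorithm to find gcd.
We find integers such that 46*x0 + 64*y0 = 2

Step 3: Scale the particular solution.
Multiply by 8/2 = 4:
s = 28, t = -20

Step 4: Verify.
46*(28) + 64*(-20) = 8 = 8 ✓

s = 28, t = -20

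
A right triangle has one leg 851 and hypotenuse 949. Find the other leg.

b² = c² - a² = 900601 - 724201 = 176400
b = 420

420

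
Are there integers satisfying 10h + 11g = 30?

Step 1: Compute gcd(10, 11).
gcd(10, 11) = 1

Step 2: Check divisibility.
Does 1 divide 30? 30 = 1 x 30, so yes.

By the theorem on linear Diophantine equations, 10h + 11g = 30 has integer solutions if and only if gcd(10, 11) divides 30. Since 1 | 30, solutions exist.

Yes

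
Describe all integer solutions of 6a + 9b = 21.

Step 1: Compute gcd(6, 9) = 3.
Since 3 divides 21, solutions exist.

Step 2: Find a particular solution using extended Euclidean algorithm.
We get a₀ = -7, b₀ = 7.
Check: 6*-7 + 9*7 = 21 = 21 ✓

Step 3: Write the general solution.
a = -7 + (9/3)t = -7 + 3t
b = 7 - (6/3)t = 7 - 2t
for any integer t.

a = -7 + 3t, b = 7 - 2t for integer t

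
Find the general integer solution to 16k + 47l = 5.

Step 1: Compute gcd(16, 47) = 1.
Since 1 divides 5, solutions exist.

Step 2: Find a particular solution using extended Euclidean algorithm.
We get k₀ = 15, l₀ = -5.
Check: 16*15 + 47*-5 = 5 = 5 ✓

Step 3: Write the general solution.
k = 15 + (47/1)t = 15 + 47t
l = -5 - (16/1)t = -5 - 16t
for any integer t.

k = 15 + 47t, l = -5 - 16t for integer t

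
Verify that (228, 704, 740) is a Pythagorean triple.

Compute a² + b² = 228² + 704² = 51984 + 495616 = 547600
Compute c² = 740² = 547600
Since 547600 = 547600, confirmed.

Yes, it is a Pythagorean triple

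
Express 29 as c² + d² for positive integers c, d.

We need to find integers c, d > 0 such that c² + d² = 29.
Trying c = 2: d² = 29 - 2² = 29 - 4 = 25
d = 5
Check: 2² + 5² = 4 + 25 = 29 ✓

29 = 2² + 5²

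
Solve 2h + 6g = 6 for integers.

Step 1: Check solvability.
gcd(2, 6) = 2
Since 2 divides 6, solutions exist.

Step 2: Apply extended Euclidean algorithm to find gcd.
We find integers such that 2*x0 + 6*y0 = 2

Step 3: Scale the particular solution.
Multiply by 6/2 = 3:
h = 3, g = 0

Step 4: Verify.
2*(3) + 6*(0) = 6 = 6 ✓

h = 3, g = 0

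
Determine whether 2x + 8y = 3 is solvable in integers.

Step 1: Compute gcd(2, 8).
gcd(2, 8) = 2

Step 2: Check divisibility.
Does 2 divide 3? 3 = 2 x 1 + 1, so no.

By the theorem on linear Diophantine equations, 2x + 8y = 3 has integer solutions if and only if gcd(2, 8) divides 3. Since 2 does not divide 3, no solutions exist.

No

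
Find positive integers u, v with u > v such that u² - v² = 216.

Factor: u² - v² = (u+v)(u-v) = 216.
We need two factors of 216 with the same parity.
Use u+v = 108 and u-v = 2 (product 108·2 = 216).
Adding: 2u = 110, so u = 55.
Subtracting: 2v = 106, so v = 53.
Check: 55² - 53² = 3025 - 2809 = 216 ✓

u = 55, v = 53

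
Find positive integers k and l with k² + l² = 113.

We need to find integers k, l > 0 such that k² + l² = 113.
Trying k = 7: l² = 113 - 7² = 113 - 49 = 64
l = 8
Check: 7² + 8² = 49 + 64 = 113 ✓

113 = 7² + 8²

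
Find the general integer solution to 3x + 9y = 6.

Step 1: Compute gcd(3, 9) = 3.
Since 3 divides 6, solutions exist.

Step 2: Find a particular solution using extended Euclidean algorithm.
We get x₀ = 2, y₀ = 0.
Check: 3*2 + 9*0 = 6 = 6 ✓

Step 3: Write the general solution.
x = 2 + (9/3)t = 2 + 3t
y = 0 - (3/3)t = 0 - 1t
for any integer t.

x = 2 + 3t, y = 0 - 1t for integer t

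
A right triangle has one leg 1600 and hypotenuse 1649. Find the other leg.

a² = c² - b² = 2719201 - 2560000 = 159201
a = 399

399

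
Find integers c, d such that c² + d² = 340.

We need to find integers c, d > 0 such that c² + d² = 340.
Trying c = 4: d² = 340 - 4² = 340 - 16 = 324
d = 18
Check: 4² + 18² = 16 + 324 = 340 ✓

340 = 4² + 18²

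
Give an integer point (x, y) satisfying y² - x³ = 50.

Try small integer x values and check whether x³ + 50 is a perfect square.
x = -1: x³ + 50 = -1³ + 50 = -1 + 50 = 49
Is 49 a perfect square? 7² = 49 ✓
So (x, y) = (-1, -7) is a solution.

x = -1, y = -7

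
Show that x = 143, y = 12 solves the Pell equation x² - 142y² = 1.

Compute x² = 143² = 20449
Compute 142y² = 142·12² = 142·144 = 20448
x² - 142y² = 20449 - 20448 = 1
Since this equals 1, (143, 12) is a solution.

Yes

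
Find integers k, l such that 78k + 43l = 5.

Step 1: Check solvability.
gcd(78, 43) = 1
Since 1 divides 5, solutions exist.

Step 2: Apply extended Euclidean algorithm to find gcd.
We find integers such that 78*x0 + 43*y0 = 1

Step 3: Scale the particular solution.
Multiply by 5/1 = 5:
k = 80, l = -145

Step 4: Verify.
78*(80) + 43*(-145) = 5 = 5 ✓

k = 80, l = -145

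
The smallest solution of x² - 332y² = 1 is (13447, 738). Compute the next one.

Solutions to x² - Dy² = 1 are generated by powers of (x₀ + y₀√D).
The next solution satisfies x₁ + y₁√332 = (x₀ + y₀√332)², giving:
x₁ = x₀² + 332y₀² = 13447² + 332·738² = 180821809 + 180821808 = 361643617
y₁ = 2x₀y₀ = 2·13447·738 = 19847772

Verify: 361643617² - 332·19847772² = 130786105716842689 - 130786105716842688 = 1 ✓

x = 361643617, y = 19847772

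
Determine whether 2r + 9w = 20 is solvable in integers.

Step 1: Compute gcd(2, 9).
gcd(2, 9) = 1

Step 2: Check divisibility.
Does 1 divide 20? 20 = 1 x 20, so yes.

By the theorem on linear Diophantine equations, 2r + 9w = 20 has integer solutions if and only if gcd(2, 9) divides 20. Since 1 | 20, solutions exist.

Yes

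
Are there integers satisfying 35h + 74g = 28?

Step 1: Compute gcd(35, 74).
gcd(35, 74) = 1

Step 2: Check divisibility.
Does 1 divide 28? 28 = 1 x 28, so yes.

By the theorem on linear Diophantine equations, 35h + 74g = 28 has integer solutions if and only if gcd(35, 74) divides 28. Since 1 | 28, solutions exist.

Yes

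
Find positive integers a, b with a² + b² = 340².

We need a² + b² = 340² = 115600.
Trying: 52² + 336² = 2704 + 112896 = 115600 ✓

(52, 336, 340)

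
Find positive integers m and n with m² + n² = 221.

We need to find integers m, n > 0 such that m² + n² = 221.
Trying m = 5: n² = 221 - 5² = 221 - 25 = 196
n = 14
Check: 5² + 14² = 25 + 196 = 221 ✓

221 = 5² + 14²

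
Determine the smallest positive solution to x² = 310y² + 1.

We seek the smallest positive integers (x, y) with x² - 310y² = 1, i.e., x² = 310y² + 1.
Try successive y values:
y = 1: x² = 310·1² + 1 = 311, not a perfect square
y = 2: x² = 310·2² + 1 = 1241, not a perfect square
y = 3: x² = 310·3² + 1 = 2791, not a perfect square
... continuing the search (or via continued fractions) ...
y = 48204: x² = 310·48204² + 1 = 720323940961, x = 848719 ✓

Verify: 848719² - 310·48204² = 720323940961 - 720323940960 = 1 ✓

x = 848719, y = 48204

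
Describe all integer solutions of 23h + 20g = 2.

Step 1: Compute gcd(23, 20) = 1.
Since 1 divides 2, solutions exist.

Step 2: Find a particular solution using extended Euclidean algorithm.
We get h₀ = 14, g₀ = -16.
Check: 23*14 + 20*-16 = 2 = 2 ✓

Step 3: Write the general solution.
h = 14 + (20/1)t = 14 + 20t
g = -16 - (23/1)t = -16 - 23t
for any integer t.

h = 14 + 20t, g = -16 - 23t for integer t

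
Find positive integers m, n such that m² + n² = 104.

Search for m with 104 - m² a perfect square.
m = 2: 104 - 2² = 104 - 4 = 100 = 10² ✓
So m = 2, n = 10.

m = 2, n = 10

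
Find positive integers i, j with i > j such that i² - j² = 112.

Factor: i² - j² = (i+j)(i-j) = 112.
We need two factors of 112 with the same parity.
Use i+j = 56 and i-j = 2 (product 56·2 = 112).
Adding: 2i = 58, so i = 29.
Subtracting: 2j = 54, so j = 27.
Check: 29² - 27² = 841 - 729 = 112 ✓

i = 29, j = 27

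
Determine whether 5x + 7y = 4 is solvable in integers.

Step 1: Compute gcd(5, 7).
gcd(5, 7) = 1

Step 2: Check divisibility.
Does 1 divide 4? 4 = 1 x 4, so yes.

By the theorem on linear Diophantine equations, 5x + 7y = 4 has integer solutions if and only if gcd(5, 7) divides 4. Since 1 | 4, solutions exist.

Yes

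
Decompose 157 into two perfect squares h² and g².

We need to find integers h, g > 0 such that h² + g² = 157.
Trying h = 6: g² = 157 - 6² = 157 - 36 = 121
g = 11
Check: 6² + 11² = 36 + 121 = 157 ✓

157 = 6² + 11²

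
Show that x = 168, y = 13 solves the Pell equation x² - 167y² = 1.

Compute x² = 168² = 28224
Compute 167y² = 167·13² = 167·169 = 28223
x² - 167y² = 28224 - 28223 = 1
Since this equals 1, (168, 13) is a solution.

Yes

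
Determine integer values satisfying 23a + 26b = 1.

Step 1: Check solvability.
gcd(23, 26) = 1
Since 1 divides 1, solutions exist.

Step 2: Apply extended Euclidean algorithm to find gcd.
We find integers such that 23*x0 + 26*y0 = 1

Step 3: Scale the particular solution.
Multiply by 1/1 = 1:
a = -9, b = 8

Step 4: Verify.
23*(-9) + 26*(8) = 1 = 1 ✓

a = -9, b = 8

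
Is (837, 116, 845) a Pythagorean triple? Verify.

Compute a² + b² = 837² + 116² = 700569 + 13456 = 714025
Compute c² = 845² = 714025
Since 714025 = 714025, confirmed.

Yes, it is a Pythagorean triple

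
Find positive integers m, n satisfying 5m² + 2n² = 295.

Try small values of m and check whether (295 - 5m²)/2 is a perfect square.
m = 7: 5·7² = 245, so 2n² = 295 - 245 = 50, giving n² = 25, n = 5.
Check: 5·7² + 2·5² = 245 + 50 = 295 ✓

m = 7, n = 5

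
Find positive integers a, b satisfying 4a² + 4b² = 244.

Try small values of a and check whether (244 - 4a²)/4 is a perfect square.
a = 5: 4·5² = 100, so 4b² = 244 - 100 = 144, giving b² = 36, b = 6.
Check: 4·5² + 4·6² = 100 + 144 = 244 ✓

a = 5, b = 6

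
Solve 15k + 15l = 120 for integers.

Step 1: Check solvability.
gcd(15, 15) = 15
Since 15 divides 120, solutions exist.

Step 2: Apply extended Euclidean algorithm to find gcd.
We find integers such that 15*x0 + 15*y0 = 15

Step 3: Scale the particular solution.
Multiply by 120/15 = 8:
k = 0, l = 8

Step 4: Verify.
15*(0) + 15*(8) = 120 = 120 ✓

k = 0, l = 8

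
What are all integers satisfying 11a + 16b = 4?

Step 1: Compute gcd(11, 16) = 1.
Since 1 divides 4, solutions exist.

Step 2: Find a particular solution using extended Euclidean algorithm.
We get a₀ = 12, b₀ = -8.
Check: 11*12 + 16*-8 = 4 = 4 ✓

Step 3: Write the general solution.
a = 12 + (16/1)t = 12 + 16t
b = -8 - (11/1)t = -8 - 11t
for any integer t.

a = 12 + 16t, b = -8 - 11t for integer t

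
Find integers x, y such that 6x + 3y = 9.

Step 1: Check solvability.
gcd(6, 3) = 3
Since 3 divides 9, solutions exist.

Step 2: Apply extended Euclidean algorithm to find gcd.
We find integers such that 6*x0 + 3*y0 = 3

Step 3: Scale the particular solution.
Multiply by 9/3 = 3:
x = 0, y = 3

Step 4: Verify.
6*(0) + 3*(3) = 9 = 9 ✓

x = 0, y = 3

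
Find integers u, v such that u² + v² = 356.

We need to find integers u, v > 0 such that u² + v² = 356.
Trying u = 10: v² = 356 - 10² = 356 - 100 = 256
v = 16
Check: 10² + 16² = 100 + 256 = 356 ✓

356 = 10² + 16²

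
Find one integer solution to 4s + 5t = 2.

Step 1: Check solvability.
gcd(4, 5) = 1
Since 1 divides 2, solutions exist.

Step 2: Apply extended Euclidean algorithm to find gcd.
We find integers such that 4*x0 + 5*y0 = 1

Step 3: Scale the particular solution.
Multiply by 2/1 = 2:
s = -2, t = 2

Step 4: Verify.
4*(-2) + 5*(2) = 2 = 2 ✓

s = -2, t = 2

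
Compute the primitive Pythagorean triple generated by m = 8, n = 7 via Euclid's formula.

a = m² - n² = 64 - 49 = 15
b = 2mn = 2·8·7 = 112
c = m² + n² = 64 + 49 = 113
Verify: 15² + 112² = 225 + 12544 = 12769 = 113² ✓

(15, 112, 113)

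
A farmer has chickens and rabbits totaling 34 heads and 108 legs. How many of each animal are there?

Let c = chickens, r = rabbits.
Heads: c + r = 34
Legs: 2c + 4r = 108
From the first equation, c = 34 - r. Substitute:
2(34 - r) + 4r = 108
68 + 2r = 108
r = (108 - 68)/2 = 20
c = 34 - 20 = 14

Chickens: 14, Rabbits: 20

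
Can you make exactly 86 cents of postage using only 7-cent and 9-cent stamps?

We need non-negative x, y with 7x + 9y = 86.
gcd(7, 9) = 1 divides 86, so integer solutions exist.
Search for a non-negative one: x = 2 gives 9y = 86 - 14 = 72, so y = 8.
Check: 7·2 + 9·8 = 86 ✓

Yes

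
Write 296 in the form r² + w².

We need to find integers r, w > 0 such that r² + w² = 296.
Trying r = 10: w² = 296 - 10² = 296 - 100 = 196
w = 14
Check: 10² + 14² = 100 + 196 = 296 ✓

296 = 10² + 14²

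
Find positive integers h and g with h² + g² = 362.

We need to find integers h, g > 0 such that h² + g² = 362.
Trying h = 1: g² = 362 - 1² = 362 - 1 = 361
g = 19
Check: 1² + 19² = 1 + 361 = 362 ✓

362 = 1² + 19²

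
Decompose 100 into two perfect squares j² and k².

We need to find integers j, k > 0 such that j² + k² = 100.
Trying j = 6: k² = 100 - 6² = 100 - 36 = 64
k = 8
Check: 6² + 8² = 36 + 64 = 100 ✓

100 = 6² + 8²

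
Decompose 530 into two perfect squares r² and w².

We need to find integers r, w > 0 such that r² + w² = 530.
Trying r = 1: w² = 530 - 1² = 530 - 1 = 529
w = 23
Check: 1² + 23² = 1 + 529 = 530 ✓

530 = 1² + 23²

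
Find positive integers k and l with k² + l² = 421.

We need to find integers k, l > 0 such that k² + l² = 421.
Trying k = 14: l² = 421 - 14² = 421 - 196 = 225
l = 15
Check: 14² + 15² = 196 + 225 = 421 ✓

421 = 14² + 15²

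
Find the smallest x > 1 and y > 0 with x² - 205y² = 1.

We seek the smallest positive integers (x, y) with x² - 205y² = 1, i.e., x² = 205y² + 1.
Try successive y values:
y = 1: x² = 205·1² + 1 = 206, not a perfect square
y = 2: x² = 205·2² + 1 = 821, not a perfect square
y = 3: x² = 205·3² + 1 = 1846, not a perfect square
... continuing the search (or via continued fractions) ...
y = 2772: x² = 205·2772² + 1 = 1575216721, x = 39689 ✓

Verify: 39689² - 205·2772² = 1575216721 - 1575216720 = 1 ✓

x = 39689, y = 2772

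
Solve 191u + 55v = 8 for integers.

Step 1: Check solvability.
gcd(191, 55) = 1
Since 1 divides 8, solutions exist.

Step 2: Apply extended Euclidean algorithm to find gcd.
We find integers such that 191*x0 + 55*y0 = 1

Step 3: Scale the particular solution.
Multiply by 8/1 = 8:
u = -152, v = 528

Step 4: Verify.
191*(-152) + 55*(528) = 8 = 8 ✓

u = -152, v = 528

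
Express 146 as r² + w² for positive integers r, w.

We need to find integers r, w > 0 such that r² + w² = 146.
Trying r = 5: w² = 146 - 5² = 146 - 25 = 121
w = 11
Check: 5² + 11² = 25 + 121 = 146 ✓

146 = 5² + 11²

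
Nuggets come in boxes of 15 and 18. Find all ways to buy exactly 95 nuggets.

We need non-negative integers (x, y) with 15x + 18y = 95.
For each x in 0..6, check if 95 - 15x is a non-negative multiple of 18.
No x yields an integer y ≥ 0.

No solution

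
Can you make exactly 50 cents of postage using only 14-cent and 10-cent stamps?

We need non-negative x, y with 14x + 10y = 50.
gcd(14, 10) = 2 divides 50, so integer solutions exist.
Search for a non-negative one: x = 0 gives 10y = 50 - 0 = 50, so y = 5.
Check: 14·0 + 10·5 = 50 ✓

Yes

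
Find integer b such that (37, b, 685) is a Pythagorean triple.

b² = c² - a² = 685² - 37² = 469225 - 1369 = 467856
b = sqrt(467856) = 684

684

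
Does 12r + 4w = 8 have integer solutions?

Step 1: Compute gcd(12, 4).
gcd(12, 4) = 4

Step 2: Check divisibility.
Does 4 divide 8? 8 = 4 x 2, so yes.

By the theorem on linear Diophantine equations, 12r + 4w = 8 has integer solutions if and only if gcd(12, 4) divides 8. Since 4 | 8, solutions exist.

Yes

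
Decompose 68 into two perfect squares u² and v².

We need to find integers u, v > 0 such that u² + v² = 68.
Trying u = 2: v² = 68 - 2² = 68 - 4 = 64
v = 8
Check: 2² + 8² = 4 + 64 = 68 ✓

68 = 2² + 8²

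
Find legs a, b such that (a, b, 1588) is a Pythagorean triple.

We need a² + b² = 1588² = 2521744.
Trying: 1300² + 912² = 1690000 + 831744 = 2521744 ✓

(1300, 912, 1588)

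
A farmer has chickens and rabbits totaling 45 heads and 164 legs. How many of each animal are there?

Let c = chickens, r = rabbits.
Heads: c + r = 45
Legs: 2c + 4r = 164
From the first equation, c = 45 - r. Substitute:
2(45 - r) + 4r = 164
90 + 2r = 164
r = (164 - 90)/2 = 37
c = 45 - 37 = 8

Chickens: 8, Rabbits: 37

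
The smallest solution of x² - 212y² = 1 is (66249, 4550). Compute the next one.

Solutions to x² - Dy² = 1 are generated by powers of (x₀ + y₀√D).
The next solution satisfies x₁ + y₁√212 = (x₀ + y₀√212)², giving:
x₁ = x₀² + 212y₀² = 66249² + 212·4550² = 4388930001 + 4388930000 = 8777860001
y₁ = 2x₀y₀ = 2·66249·4550 = 602865900

Verify: 8777860001² - 212·602865900² = 77050826197155720001 - 77050826197155720000 = 1 ✓

x = 8777860001, y = 602865900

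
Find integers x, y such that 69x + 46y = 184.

Step 1: Check solvability.
gcd(69, 46) = 23
Since 23 divides 184, solutions exist.

Step 2: Apply extended Euclidean algorithm to find gcd.
We find integers such that 69*x0 + 46*y0 = 23

Step 3: Scale the particular solution.
Multiply by 184/23 = 8:
x = 8, y = -8

Step 4: Verify.
69*(8) + 46*(-8) = 184 = 184 ✓

x = 8, y = -8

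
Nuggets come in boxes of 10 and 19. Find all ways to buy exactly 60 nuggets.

We need non-negative integers (x, y) with 10x + 19y = 60.
For each x in 0..6, check if 60 - 10x is a non-negative multiple of 19.
x = 6: 19y = 0, y = 0 ✓

(6 boxes of 10, 0 boxes of 19)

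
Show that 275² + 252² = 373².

Compute a² + b²:
275² + 252² = 75625 + 63504 = 139129
Compute c²:
373² = 139129
Since 139129 = 139129, it is a Pythagorean triple.

Yes, it is a Pythagorean triple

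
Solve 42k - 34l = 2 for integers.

Step 1: Check solvability.
gcd(42, 34) = 2
Since 2 divides 2, solutions exist.

Step 2: Apply extended Euclidean algorithm to find gcd.
We find integers such that 42*x0 + 34*y0 = 2

Step 3: Scale the particular solution.
Multiply by 2/2 = 1:
k = -4, l = -5

Step 4: Verify.
42*(-4) - 34*(-5) = 2 = 2 ✓

k = -4, l = -5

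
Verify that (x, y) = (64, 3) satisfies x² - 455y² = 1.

Compute x² = 64² = 4096
Compute 455y² = 455·3² = 455·9 = 4095
x² - 455y² = 4096 - 4095 = 1
Since this equals 1, (64, 3) is a solution.

Yes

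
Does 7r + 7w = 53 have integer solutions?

Step 1: Compute gcd(7, 7).
gcd(7, 7) = 7

Step 2: Check divisibility.
Does 7 divide 53? 53 = 7 x 7 + 4, so no.

By the theorem on linear Diophantine equations, 7r + 7w = 53 has integer solutions if and only if gcd(7, 7) divides 53. Since 7 does not divide 53, no solutions exist.

No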